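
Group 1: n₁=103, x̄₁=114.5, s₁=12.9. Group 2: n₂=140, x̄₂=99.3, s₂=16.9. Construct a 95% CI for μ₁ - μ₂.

Difference = 15.2. SE = √(12.9²/103 + 16.9²/140) = 1.912. CI = (11.45, 18.95)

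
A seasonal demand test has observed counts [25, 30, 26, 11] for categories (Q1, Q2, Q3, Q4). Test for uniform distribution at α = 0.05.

Expected = 23 each. χ² = Σ(O-E)²/E = 8.957. df = 3, critical value = 7.815. Reject H₀.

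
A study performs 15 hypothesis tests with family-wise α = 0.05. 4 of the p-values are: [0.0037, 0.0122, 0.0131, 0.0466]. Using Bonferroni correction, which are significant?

Bonferroni α = 0.05/15 = 0.00333. None of the given p-values are significant.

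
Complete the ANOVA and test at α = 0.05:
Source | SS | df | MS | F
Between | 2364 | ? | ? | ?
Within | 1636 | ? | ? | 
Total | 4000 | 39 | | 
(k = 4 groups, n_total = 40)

df_between = 3, df_within = 36. MS_between = 788.0, MS_within = 45.44. F = 17.34, F_crit ≈ 2.866. Reject H₀.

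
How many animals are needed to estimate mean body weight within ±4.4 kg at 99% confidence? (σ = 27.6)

n = (z*σ/E)² = (2.576×27.6/4.4)² = 261.1 → n = 262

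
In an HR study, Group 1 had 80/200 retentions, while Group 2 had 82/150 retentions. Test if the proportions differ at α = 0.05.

p̂₁ = 0.4, p̂₂ = 0.547, pooled p̂ = 0.463. z = -2.723. Critical: ±1.96. Reject H₀.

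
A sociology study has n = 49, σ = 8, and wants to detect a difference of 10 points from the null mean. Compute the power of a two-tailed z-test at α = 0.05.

SE = σ/√n = 8/√49 = 1.143. Non-centrality λ = d/SE = 10/1.143 = 8.75. Power ≈ Φ(λ - z_{α/2}) = Φ(8.75 - 1.96) = Φ(6.79) = 1.0.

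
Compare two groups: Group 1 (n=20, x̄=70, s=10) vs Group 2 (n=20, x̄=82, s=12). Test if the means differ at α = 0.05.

Pooled sp = 11.05. t = -3.436, df = 38. Critical t = ±2.024. Reject H₀.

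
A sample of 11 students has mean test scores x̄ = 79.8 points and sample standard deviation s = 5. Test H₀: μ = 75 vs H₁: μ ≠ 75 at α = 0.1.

t = (x̄ - μ₀)/(s/√n) = (79.8 - 75)/(5/√11) = 3.184. df = 10, critical t = ±1.812. Reject H₀.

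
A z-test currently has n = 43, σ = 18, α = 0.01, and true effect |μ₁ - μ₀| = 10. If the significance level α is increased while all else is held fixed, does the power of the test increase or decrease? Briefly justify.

Power increases: a larger α lowers the critical value, so more of the H₁ sampling distribution falls in the rejection region.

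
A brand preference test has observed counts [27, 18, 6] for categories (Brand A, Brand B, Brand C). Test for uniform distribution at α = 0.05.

Expected = 17 each. χ² = Σ(O-E)²/E = 13.059. df = 2, critical value = 5.991. Reject H₀.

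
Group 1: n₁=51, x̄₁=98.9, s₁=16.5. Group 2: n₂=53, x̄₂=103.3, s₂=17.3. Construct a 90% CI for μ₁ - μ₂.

Difference = -4.4. SE = √(16.5²/51 + 17.3²/53) = 3.314. CI = (-9.85, 1.05)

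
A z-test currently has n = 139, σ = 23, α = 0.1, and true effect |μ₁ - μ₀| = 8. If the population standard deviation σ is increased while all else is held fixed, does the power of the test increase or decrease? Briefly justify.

Power decreases: a larger σ inflates the standard error σ/√n, pulling the sampling distribution under H₁ back toward the critical value.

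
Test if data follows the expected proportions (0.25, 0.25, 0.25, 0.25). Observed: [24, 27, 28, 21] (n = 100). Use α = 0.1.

Expected: [25.0, 25.0, 25.0, 25.0]. χ² = 1.2. df = 3, critical = 6.251. Fail to reject H₀.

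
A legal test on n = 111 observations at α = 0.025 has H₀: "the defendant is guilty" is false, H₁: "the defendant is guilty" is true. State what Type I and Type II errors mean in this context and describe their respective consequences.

Type I (false positive): concluding that the defendant is guilty when it is not — convicting an innocent person. Type II (false negative): failing to conclude that the defendant is guilty when it is — acquitting a guilty person. Which is costlier depends on domain priorities and is a judgement call rather than a statistical fact.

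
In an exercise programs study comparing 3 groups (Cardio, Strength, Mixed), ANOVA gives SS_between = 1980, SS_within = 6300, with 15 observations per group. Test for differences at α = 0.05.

df_between = 2, df_within = 42. F = MS_between/MS_within = 990.0/150.0 = 6.6. F_crit ≈ 3.22. Reject H₀. At least one mean differs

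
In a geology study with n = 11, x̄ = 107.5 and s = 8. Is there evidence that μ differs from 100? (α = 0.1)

t = (x̄ - μ₀)/(s/√n) = (107.5 - 100)/(8/√11) = 3.109. df = 10, critical t = ±1.812. Reject H₀.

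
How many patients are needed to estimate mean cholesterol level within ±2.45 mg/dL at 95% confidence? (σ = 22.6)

n = (z*σ/E)² = (1.96×22.6/2.45)² = 326.9 → n = 327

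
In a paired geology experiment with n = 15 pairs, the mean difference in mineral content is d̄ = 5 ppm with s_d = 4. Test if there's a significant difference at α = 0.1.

t = d̄/(s_d/√n) = 5/(4/√15) = 4.841. df = 14, critical t = ±1.761. Reject H₀.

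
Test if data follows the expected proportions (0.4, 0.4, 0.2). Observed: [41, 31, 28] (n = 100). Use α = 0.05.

Expected: [40.0, 40.0, 20.0]. χ² = 5.25. df = 2, critical = 5.991. Fail to reject H₀.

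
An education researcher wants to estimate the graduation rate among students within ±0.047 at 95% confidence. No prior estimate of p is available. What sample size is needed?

Conservative approach: use p = 0.5 (maximizes p(1-p) = 0.25). n = z²(0.25)/E² = 1.96²×0.25/0.047² = 434.8 → n = 435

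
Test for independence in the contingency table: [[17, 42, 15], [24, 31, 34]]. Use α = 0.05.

χ² = 8.915. df = 2, critical = 5.991. Reject H₀. Variables are dependent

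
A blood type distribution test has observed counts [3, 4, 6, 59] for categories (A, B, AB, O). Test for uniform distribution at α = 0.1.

Expected = 18 each. χ² = Σ(O-E)²/E = 124.778. df = 3, critical value = 6.251. Reject H₀.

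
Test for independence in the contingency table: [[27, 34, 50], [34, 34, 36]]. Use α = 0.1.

χ² = 2.857. df = 2, critical = 4.605. Fail to reject H₀. No evidence of dependence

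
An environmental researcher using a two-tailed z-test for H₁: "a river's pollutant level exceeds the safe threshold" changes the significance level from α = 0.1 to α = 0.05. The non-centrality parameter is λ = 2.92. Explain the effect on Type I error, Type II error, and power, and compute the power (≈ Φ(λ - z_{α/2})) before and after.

Decreasing α from 0.1 to 0.05:
• Type I error rate decreases (α is the Type I rate by definition).
• Critical value moves from z_{α/2} = 1.645 to 1.96, so power = Φ(λ - z_{α/2}) goes from Φ(2.92 - 1.645) = 0.899 to Φ(2.92 - 1.96) = 0.831.
• Type II error rate β = 1 - power therefore increases (0.101 → 0.169).
Appropriate when false positives are costly — here, shutting down a compliant factory unnecessarily.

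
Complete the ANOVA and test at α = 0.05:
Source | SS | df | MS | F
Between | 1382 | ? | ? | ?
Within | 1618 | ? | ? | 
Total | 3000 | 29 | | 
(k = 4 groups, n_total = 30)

df_between = 3, df_within = 26. MS_between = 460.67, MS_within = 62.23. F = 7.403, F_crit ≈ 2.975. Reject H₀.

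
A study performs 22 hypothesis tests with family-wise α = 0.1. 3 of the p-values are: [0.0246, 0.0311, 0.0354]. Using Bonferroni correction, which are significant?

Bonferroni α = 0.1/22 = 0.00455. None of the given p-values are significant.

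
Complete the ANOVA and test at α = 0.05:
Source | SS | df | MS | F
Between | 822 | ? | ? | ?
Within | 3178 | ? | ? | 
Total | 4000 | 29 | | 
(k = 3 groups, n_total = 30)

df_between = 2, df_within = 27. MS_between = 411.0, MS_within = 117.7. F = 3.492, F_crit ≈ 3.354. Reject H₀.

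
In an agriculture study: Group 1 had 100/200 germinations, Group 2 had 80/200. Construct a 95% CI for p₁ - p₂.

p̂₁ = 0.5, p̂₂ = 0.4. Difference = 0.1. CI = (0.003, 0.197)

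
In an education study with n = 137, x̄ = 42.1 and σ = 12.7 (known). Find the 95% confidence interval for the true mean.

CI = x̄ ± z*(σ/√n) = 42.1 ± 1.96(12.7/√137) = 42.1 ± 2.13 = (39.97, 44.23)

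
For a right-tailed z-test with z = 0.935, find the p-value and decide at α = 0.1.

p = P(Z > 0.935) = 1 - Φ(0.935) ≈ 0.1749. Since p ≥ 0.1, fail to reject H₀ (not significant) at α = 0.1.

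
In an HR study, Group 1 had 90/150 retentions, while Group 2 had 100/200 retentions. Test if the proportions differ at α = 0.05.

p̂₁ = 0.6, p̂₂ = 0.5, pooled p̂ = 0.543. z = 1.858. Critical: ±1.96. Fail to reject H₀.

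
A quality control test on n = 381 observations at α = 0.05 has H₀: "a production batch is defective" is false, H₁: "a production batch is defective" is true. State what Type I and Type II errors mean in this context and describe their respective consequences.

Type I (false positive): concluding that a production batch is defective when it is not — scrapping a good batch — wasted material and cost for no reason. Type II (false negative): failing to conclude that a production batch is defective when it is — shipping a defective batch — faulty products reach customers. Which is costlier depends on domain priorities and is a judgement call rather than a statistical fact.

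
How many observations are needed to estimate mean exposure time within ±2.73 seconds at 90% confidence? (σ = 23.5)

n = (z*σ/E)² = (1.645×23.5/2.73)² = 200.5 → n = 201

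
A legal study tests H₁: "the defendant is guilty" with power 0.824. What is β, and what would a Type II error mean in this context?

β = 1 - power = 1 - 0.824 = 0.176. A Type II error is failing to reject H₀ when H₀ is false (false negative) — here, failing to conclude that the defendant is guilty when in fact it is true. Consequence: acquitting a guilty person.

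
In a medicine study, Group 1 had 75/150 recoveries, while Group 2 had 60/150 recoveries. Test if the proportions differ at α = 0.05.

p̂₁ = 0.5, p̂₂ = 0.4, pooled p̂ = 0.45. z = 1.741. Critical: ±1.96. Fail to reject H₀.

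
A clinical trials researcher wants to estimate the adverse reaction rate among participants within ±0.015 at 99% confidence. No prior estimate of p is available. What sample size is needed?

Conservative approach: use p = 0.5 (maximizes p(1-p) = 0.25). n = z²(0.25)/E² = 2.576²×0.25/0.015² = 7373.1 → n = 7374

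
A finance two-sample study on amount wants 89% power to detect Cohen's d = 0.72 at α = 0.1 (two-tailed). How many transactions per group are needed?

z_{α/2} = 1.645, z_β = Φ⁻¹(0.89) = 1.227. For medium effect (d = 0.72): n per group = 2(z_{α/2} + z_β)²/d² = 2(1.645 + 1.227)²/0.72² = 31.8 → 32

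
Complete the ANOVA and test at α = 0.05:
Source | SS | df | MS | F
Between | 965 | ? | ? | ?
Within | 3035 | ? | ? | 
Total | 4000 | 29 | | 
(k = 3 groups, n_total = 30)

df_between = 2, df_within = 27. MS_between = 482.5, MS_within = 112.41. F = 4.292, F_crit ≈ 3.354. Reject H₀.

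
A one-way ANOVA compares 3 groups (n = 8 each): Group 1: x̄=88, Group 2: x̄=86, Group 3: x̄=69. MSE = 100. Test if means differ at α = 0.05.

Grand mean = 81.0. SS_between = 1744.0, MS_between = 872.0. F = 8.72, F_crit ≈ 3.467. Reject H₀.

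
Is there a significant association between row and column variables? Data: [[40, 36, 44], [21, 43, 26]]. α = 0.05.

χ² = 7.025. df = 2, critical = 5.991. Reject H₀. Variables are dependent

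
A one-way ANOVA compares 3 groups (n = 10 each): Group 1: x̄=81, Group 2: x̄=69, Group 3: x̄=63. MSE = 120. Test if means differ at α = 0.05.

Grand mean = 71.0. SS_between = 1680.0, MS_between = 840.0. F = 7.0, F_crit ≈ 3.354. Reject H₀.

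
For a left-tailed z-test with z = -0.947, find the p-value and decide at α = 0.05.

p = P(Z < -0.947) = Φ(-0.947) ≈ 0.1718. Since p ≥ 0.05, fail to reject H₀ (not significant) at α = 0.05.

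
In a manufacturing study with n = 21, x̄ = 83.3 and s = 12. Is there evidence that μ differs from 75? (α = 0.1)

t = (x̄ - μ₀)/(s/√n) = (83.3 - 75)/(12/√21) = 3.17. df = 20, critical t = ±1.725. Reject H₀.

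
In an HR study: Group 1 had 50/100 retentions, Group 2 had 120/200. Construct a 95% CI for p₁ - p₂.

p̂₁ = 0.5, p̂₂ = 0.6. Difference = -0.1. CI = (-0.219, 0.019)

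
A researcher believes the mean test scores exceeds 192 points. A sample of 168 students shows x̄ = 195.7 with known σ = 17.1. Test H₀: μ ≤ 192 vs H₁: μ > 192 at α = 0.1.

z = 2.805. Critical value: 1.28. Reject H₀.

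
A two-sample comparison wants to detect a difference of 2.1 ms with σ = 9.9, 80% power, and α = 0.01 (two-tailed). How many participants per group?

n per group = 2(z_α/2 + z_β)²σ²/d² = 2×(2.576 + 0.84)²×9.9²/2.1² = 518.7 → n = 519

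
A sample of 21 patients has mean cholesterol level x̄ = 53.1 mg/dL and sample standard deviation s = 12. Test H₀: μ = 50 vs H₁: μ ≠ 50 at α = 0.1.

t = (x̄ - μ₀)/(s/√n) = (53.1 - 50)/(12/√21) = 1.184. df = 20, critical t = ±1.725. Fail to reject H₀.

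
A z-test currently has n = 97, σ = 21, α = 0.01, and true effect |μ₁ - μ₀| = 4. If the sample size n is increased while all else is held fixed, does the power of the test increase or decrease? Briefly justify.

Power increases: a larger n shrinks the standard error σ/√n, moving the sampling distribution under H₁ further from the critical value.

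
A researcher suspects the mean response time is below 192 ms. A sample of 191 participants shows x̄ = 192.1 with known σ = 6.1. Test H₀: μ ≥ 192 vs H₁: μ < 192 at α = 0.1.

z = 0.227. Critical value: -1.28. Fail to reject H₀.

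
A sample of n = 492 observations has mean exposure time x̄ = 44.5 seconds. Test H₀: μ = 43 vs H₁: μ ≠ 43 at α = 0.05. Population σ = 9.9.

z = (x̄ - μ₀)/(σ/√n) = (44.5 - 43)/(9.9/√492) = 3.361. Critical value: ±1.96. Since |3.361| > 1.96, Reject H₀.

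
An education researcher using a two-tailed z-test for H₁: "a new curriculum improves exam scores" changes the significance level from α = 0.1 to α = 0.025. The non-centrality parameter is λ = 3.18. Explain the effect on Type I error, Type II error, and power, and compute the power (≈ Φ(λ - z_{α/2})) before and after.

Decreasing α from 0.1 to 0.025:
• Type I error rate decreases (α is the Type I rate by definition).
• Critical value moves from z_{α/2} = 1.645 to 2.241, so power = Φ(λ - z_{α/2}) goes from Φ(3.18 - 1.645) = 0.938 to Φ(3.18 - 2.241) = 0.826.
• Type II error rate β = 1 - power therefore increases (0.062 → 0.174).
Appropriate when false positives are costly — here, adopting a curriculum that gives no real benefit — disruption for nothing.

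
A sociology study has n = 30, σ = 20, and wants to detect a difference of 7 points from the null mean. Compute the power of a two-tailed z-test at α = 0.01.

SE = σ/√n = 20/√30 = 3.651. Non-centrality λ = d/SE = 7/3.651 = 1.917. Power ≈ Φ(λ - z_{α/2}) = Φ(1.917 - 2.576) = Φ(-0.659) = 0.255.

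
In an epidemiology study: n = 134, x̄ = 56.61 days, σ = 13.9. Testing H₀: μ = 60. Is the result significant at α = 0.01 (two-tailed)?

z = (56.61 - 60)/(13.9/√134) = -2.823. Since |z| > 2.576, significant at α = 0.01.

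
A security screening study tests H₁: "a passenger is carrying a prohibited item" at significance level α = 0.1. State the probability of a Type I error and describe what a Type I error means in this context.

P(Type I error) = α = 0.1. A Type I error is rejecting H₀ when H₀ is actually true (false positive) — here, concluding that a passenger is carrying a prohibited item when in fact this is not the case. Consequence: detaining an innocent passenger — delay and inconvenience.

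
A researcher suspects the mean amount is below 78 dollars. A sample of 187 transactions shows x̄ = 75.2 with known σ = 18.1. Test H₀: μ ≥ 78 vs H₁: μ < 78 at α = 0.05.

z = -2.115. Critical value: -1.645. Reject H₀.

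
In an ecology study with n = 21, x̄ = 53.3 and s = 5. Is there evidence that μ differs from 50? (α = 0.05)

t = (x̄ - μ₀)/(s/√n) = (53.3 - 50)/(5/√21) = 3.024. df = 20, critical t = ±2.086. Reject H₀.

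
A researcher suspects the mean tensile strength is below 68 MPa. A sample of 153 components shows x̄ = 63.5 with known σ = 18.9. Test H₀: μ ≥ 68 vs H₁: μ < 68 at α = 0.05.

z = -2.945. Critical value: -1.645. Reject H₀.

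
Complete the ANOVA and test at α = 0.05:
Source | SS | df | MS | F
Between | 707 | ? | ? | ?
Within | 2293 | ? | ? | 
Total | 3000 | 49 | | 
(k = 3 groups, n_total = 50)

df_between = 2, df_within = 47. MS_between = 353.5, MS_within = 48.79. F = 7.246, F_crit ≈ 3.195. Reject H₀.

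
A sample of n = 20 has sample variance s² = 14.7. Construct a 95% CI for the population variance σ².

df = 19. χ²_{0.025} = 32.852, χ²_{0.975} = 8.907. CI for σ² = ((n-1)s²/χ²_{α/2}, (n-1)s²/χ²_{1-α/2}) = (19·14.7/32.852, 19·14.7/8.907) = (8.5, 31.36)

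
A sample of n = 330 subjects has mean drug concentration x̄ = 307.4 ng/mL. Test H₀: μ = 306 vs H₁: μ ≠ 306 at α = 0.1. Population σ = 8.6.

z = (x̄ - μ₀)/(σ/√n) = (307.4 - 306)/(8.6/√330) = 2.957. Critical value: ±1.645. Since |2.957| > 1.645, Reject H₀.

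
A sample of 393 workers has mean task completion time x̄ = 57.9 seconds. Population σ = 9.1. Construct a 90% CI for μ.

CI = x̄ ± z*(σ/√n) = 57.9 ± 1.645(9.1/√393) = 57.9 ± 0.76 = (57.14, 58.66)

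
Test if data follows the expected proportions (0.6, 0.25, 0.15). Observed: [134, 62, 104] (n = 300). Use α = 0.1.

Expected: [180.0, 75.0, 45.0]. χ² = 91.364. df = 2, critical = 4.605. Reject H₀.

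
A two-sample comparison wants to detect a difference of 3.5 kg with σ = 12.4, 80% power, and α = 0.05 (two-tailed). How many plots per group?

n per group = 2(z_α/2 + z_β)²σ²/d² = 2×(1.96 + 0.84)²×12.4²/3.5² = 196.8 → n = 197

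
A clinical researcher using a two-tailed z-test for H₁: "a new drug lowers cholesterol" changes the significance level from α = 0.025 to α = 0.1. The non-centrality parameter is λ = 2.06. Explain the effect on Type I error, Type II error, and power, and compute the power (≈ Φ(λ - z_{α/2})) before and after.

Increasing α from 0.025 to 0.1:
• Type I error rate increases (α is the Type I rate by definition).
• Critical value moves from z_{α/2} = 2.241 to 1.645, so power = Φ(λ - z_{α/2}) goes from Φ(2.06 - 2.241) = 0.428 to Φ(2.06 - 1.645) = 0.661.
• Type II error rate β = 1 - power therefore decreases (0.572 → 0.339).
Appropriate when false negatives are costly — here, shelving an effective drug — patients miss out on a treatment that would have helped.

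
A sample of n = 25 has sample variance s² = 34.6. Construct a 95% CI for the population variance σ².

df = 24. χ²_{0.025} = 39.364, χ²_{0.975} = 12.401. CI for σ² = ((n-1)s²/χ²_{α/2}, (n-1)s²/χ²_{1-α/2}) = (24·34.6/39.364, 24·34.6/12.401) = (21.1, 66.96)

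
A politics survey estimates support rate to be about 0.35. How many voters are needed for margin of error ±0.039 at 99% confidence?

n = z²p(1-p)/E² = 2.576²×0.35×0.65/0.039² = 992.5 → n = 993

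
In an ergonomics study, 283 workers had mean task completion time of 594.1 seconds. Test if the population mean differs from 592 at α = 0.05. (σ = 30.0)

z = (x̄ - μ₀)/(σ/√n) = (594.1 - 592)/(30.0/√283) = 1.178. Critical value: ±1.96. Since |1.178| ≤ 1.96, Fail to reject H₀.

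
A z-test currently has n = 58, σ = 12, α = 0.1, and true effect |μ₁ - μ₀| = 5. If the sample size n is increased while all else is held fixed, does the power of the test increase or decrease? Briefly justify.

Power increases: a larger n shrinks the standard error σ/√n, moving the sampling distribution under H₁ further from the critical value.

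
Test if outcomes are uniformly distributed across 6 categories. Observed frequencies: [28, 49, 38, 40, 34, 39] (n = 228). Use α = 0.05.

Expected = 38 each. χ² = Σ(O-E)²/E = 6.368. df = 5, critical value = 11.07. Fail to reject H₀.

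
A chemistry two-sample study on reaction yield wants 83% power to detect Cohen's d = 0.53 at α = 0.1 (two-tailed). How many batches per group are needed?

z_{α/2} = 1.645, z_β = Φ⁻¹(0.83) = 0.954. For medium effect (d = 0.53): n per group = 2(z_{α/2} + z_β)²/d² = 2(1.645 + 0.954)²/0.53² = 48.1 → 49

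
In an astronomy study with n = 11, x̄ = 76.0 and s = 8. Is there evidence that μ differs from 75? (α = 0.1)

t = (x̄ - μ₀)/(s/√n) = (76.0 - 75)/(8/√11) = 0.415. df = 10, critical t = ±1.812. Fail to reject H₀.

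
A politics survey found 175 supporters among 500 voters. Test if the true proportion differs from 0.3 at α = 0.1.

p̂ = 0.35, p₀ = 0.3. z = (p̂ - p₀)/√(p₀(1-p₀)/n) = 2.44. Critical: ±1.645. Reject H₀.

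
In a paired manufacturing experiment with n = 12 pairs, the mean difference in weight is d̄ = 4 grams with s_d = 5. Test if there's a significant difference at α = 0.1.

t = d̄/(s_d/√n) = 4/(5/√12) = 2.771. df = 11, critical t = ±1.796. Reject H₀.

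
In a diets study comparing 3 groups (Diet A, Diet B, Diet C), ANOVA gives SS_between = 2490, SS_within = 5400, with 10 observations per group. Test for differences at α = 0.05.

df_between = 2, df_within = 27. F = MS_between/MS_within = 1245.0/200.0 = 6.225. F_crit ≈ 3.354. Reject H₀. At least one mean differs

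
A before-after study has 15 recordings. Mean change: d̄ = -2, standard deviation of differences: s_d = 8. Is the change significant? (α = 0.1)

t = d̄/(s_d/√n) = -2/(8/√15) = -0.968. df = 14, critical t = ±1.761. Fail to reject H₀.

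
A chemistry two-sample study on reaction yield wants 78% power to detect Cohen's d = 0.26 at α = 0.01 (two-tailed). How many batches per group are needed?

z_{α/2} = 2.576, z_β = Φ⁻¹(0.78) = 0.772. For small effect (d = 0.26): n per group = 2(z_{α/2} + z_β)²/d² = 2(2.576 + 0.772)²/0.26² = 331.6 → 332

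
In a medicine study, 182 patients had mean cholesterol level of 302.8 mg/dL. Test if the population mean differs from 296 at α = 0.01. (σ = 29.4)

z = (x̄ - μ₀)/(σ/√n) = (302.8 - 296)/(29.4/√182) = 3.12. Critical value: ±2.576. Since |3.12| > 2.576, Reject H₀.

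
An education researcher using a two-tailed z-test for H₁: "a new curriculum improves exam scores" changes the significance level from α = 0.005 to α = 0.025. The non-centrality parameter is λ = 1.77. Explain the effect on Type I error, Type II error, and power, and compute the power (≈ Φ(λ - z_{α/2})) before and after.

Increasing α from 0.005 to 0.025:
• Type I error rate increases (α is the Type I rate by definition).
• Critical value moves from z_{α/2} = 2.807 to 2.241, so power = Φ(λ - z_{α/2}) goes from Φ(1.77 - 2.807) = 0.15 to Φ(1.77 - 2.241) = 0.319.
• Type II error rate β = 1 - power therefore decreases (0.85 → 0.681).
Appropriate when false negatives are costly — here, keeping the old curriculum when the new one would have helped students.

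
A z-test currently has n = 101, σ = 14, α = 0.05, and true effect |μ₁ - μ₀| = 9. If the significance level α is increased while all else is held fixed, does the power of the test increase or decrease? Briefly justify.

Power increases: a larger α lowers the critical value, so more of the H₁ sampling distribution falls in the rejection region.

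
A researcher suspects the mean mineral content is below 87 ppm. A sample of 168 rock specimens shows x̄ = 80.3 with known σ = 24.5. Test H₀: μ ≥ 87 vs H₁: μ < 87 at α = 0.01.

z = -3.545. Critical value: -2.33. Reject H₀.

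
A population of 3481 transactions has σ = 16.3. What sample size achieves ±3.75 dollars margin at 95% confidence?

Without FPC: n₀ = (1.96×16.3/3.75)² = 72.581. With FPC: n = n₀N/(n₀+N-1) = 71.1 → n = 72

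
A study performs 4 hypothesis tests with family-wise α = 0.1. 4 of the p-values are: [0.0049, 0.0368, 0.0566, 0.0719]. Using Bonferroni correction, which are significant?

Bonferroni α = 0.1/4 = 0.025. Significant p-values: [0.0049]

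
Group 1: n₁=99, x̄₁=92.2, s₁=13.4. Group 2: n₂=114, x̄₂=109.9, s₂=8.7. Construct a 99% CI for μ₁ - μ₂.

Difference = -17.7. SE = √(13.4²/99 + 8.7²/114) = 1.574. CI = (-21.75, -13.65)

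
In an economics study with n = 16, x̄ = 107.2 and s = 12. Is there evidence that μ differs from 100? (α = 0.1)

t = (x̄ - μ₀)/(s/√n) = (107.2 - 100)/(12/√16) = 2.4. df = 15, critical t = ±1.753. Reject H₀.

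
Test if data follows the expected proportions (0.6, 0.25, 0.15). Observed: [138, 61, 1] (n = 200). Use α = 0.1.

Expected: [120.0, 50.0, 30.0]. χ² = 33.153. df = 2, critical = 4.605. Reject H₀.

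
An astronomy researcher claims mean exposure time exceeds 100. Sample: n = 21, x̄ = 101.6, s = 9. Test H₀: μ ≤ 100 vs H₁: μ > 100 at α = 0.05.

t = (101.6 - 100)/(9/√21) = 0.815, df = 20. Critical t = 1.725. Fail to reject H₀.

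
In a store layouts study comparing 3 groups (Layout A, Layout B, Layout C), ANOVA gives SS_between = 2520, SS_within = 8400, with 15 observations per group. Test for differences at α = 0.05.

df_between = 2, df_within = 42. F = MS_between/MS_within = 1260.0/200.0 = 6.3. F_crit ≈ 3.22. Reject H₀. At least one mean differs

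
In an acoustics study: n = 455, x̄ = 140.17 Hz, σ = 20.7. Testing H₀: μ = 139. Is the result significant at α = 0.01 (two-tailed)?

z = (140.17 - 139)/(20.7/√455) = 1.206. Since |z| ≤ 2.576, not significant at α = 0.01.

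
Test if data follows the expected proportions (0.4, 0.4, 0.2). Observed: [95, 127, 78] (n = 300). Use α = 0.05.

Expected: [120.0, 120.0, 60.0]. χ² = 11.017. df = 2, critical = 5.991. Reject H₀.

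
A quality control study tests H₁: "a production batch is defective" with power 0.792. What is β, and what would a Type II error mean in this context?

β = 1 - power = 1 - 0.792 = 0.208. A Type II error is failing to reject H₀ when H₀ is false (false negative) — here, failing to conclude that a production batch is defective when in fact it is true. Consequence: shipping a defective batch — faulty products reach customers.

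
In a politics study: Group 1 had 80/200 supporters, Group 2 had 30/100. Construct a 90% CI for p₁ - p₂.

p̂₁ = 0.4, p̂₂ = 0.3. Difference = 0.1. CI = (0.006, 0.194)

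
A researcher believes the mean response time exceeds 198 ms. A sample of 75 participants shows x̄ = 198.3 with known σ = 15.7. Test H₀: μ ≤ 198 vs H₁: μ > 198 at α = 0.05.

z = 0.165. Critical value: 1.645. Fail to reject H₀.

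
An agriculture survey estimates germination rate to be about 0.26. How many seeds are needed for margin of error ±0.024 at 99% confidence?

n = z²p(1-p)/E² = 2.576²×0.26×0.74/0.024² = 2216.5 → n = 2217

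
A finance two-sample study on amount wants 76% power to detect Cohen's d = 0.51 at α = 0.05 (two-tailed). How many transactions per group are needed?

z_{α/2} = 1.96, z_β = Φ⁻¹(0.76) = 0.706. For medium effect (d = 0.51): n per group = 2(z_{α/2} + z_β)²/d² = 2(1.96 + 0.706)²/0.51² = 54.7 → 55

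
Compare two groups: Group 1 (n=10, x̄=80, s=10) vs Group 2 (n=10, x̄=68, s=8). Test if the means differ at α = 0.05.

Pooled sp = 9.06. t = 2.963, df = 18. Critical t = ±2.101. Reject H₀.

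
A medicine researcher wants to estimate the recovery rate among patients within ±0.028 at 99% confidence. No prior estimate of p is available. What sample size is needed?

Conservative approach: use p = 0.5 (maximizes p(1-p) = 0.25). n = z²(0.25)/E² = 2.576²×0.25/0.028² = 2116.0 → n = 2116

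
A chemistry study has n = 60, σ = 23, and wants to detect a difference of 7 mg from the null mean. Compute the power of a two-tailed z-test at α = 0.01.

SE = σ/√n = 23/√60 = 2.969. Non-centrality λ = d/SE = 7/2.969 = 2.357. Power ≈ Φ(λ - z_{α/2}) = Φ(2.357 - 2.576) = Φ(-0.219) = 0.414.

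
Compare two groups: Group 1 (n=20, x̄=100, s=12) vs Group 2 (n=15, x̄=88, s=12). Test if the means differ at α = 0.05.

Pooled sp = 12.0. t = 2.928, df = 33. Critical t = ±2.035. Reject H₀.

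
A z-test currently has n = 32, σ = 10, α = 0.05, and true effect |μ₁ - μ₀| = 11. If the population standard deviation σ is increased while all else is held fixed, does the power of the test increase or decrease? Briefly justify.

Power decreases: a larger σ inflates the standard error σ/√n, pulling the sampling distribution under H₁ back toward the critical value.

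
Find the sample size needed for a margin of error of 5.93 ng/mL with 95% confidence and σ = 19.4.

n = (z*σ/E)² = (1.96×19.4/5.93)² = 41.1 → n = 42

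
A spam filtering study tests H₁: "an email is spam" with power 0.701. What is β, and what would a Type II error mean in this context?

β = 1 - power = 1 - 0.701 = 0.299. A Type II error is failing to reject H₀ when H₀ is false (false negative) — here, failing to conclude that an email is spam when in fact it is true. Consequence: a spam email lands in the inbox.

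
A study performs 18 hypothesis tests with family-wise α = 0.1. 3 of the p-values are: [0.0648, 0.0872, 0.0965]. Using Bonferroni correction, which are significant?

Bonferroni α = 0.1/18 = 0.00556. None of the given p-values are significant.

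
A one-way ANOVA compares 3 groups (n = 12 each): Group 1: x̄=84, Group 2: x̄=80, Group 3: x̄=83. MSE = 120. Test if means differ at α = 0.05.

Grand mean = 82.33. SS_between = 104.0, MS_between = 52.0. F = 0.433, F_crit ≈ 3.285. Fail to reject H₀.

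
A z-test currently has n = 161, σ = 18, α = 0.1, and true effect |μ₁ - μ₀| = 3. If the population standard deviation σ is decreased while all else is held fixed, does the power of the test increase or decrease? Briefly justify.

Power increases: a smaller σ shrinks the standard error σ/√n, moving the sampling distribution under H₁ further from the critical value.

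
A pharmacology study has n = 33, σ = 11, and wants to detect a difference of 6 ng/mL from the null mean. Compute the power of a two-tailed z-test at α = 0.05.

SE = σ/√n = 11/√33 = 1.915. Non-centrality λ = d/SE = 6/1.915 = 3.133. Power ≈ Φ(λ - z_{α/2}) = Φ(3.133 - 1.96) = Φ(1.173) = 0.88.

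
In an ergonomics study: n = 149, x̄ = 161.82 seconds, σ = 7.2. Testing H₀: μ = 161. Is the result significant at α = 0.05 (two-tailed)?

z = (161.82 - 161)/(7.2/√149) = 1.39. Since |z| ≤ 1.96, not significant at α = 0.05.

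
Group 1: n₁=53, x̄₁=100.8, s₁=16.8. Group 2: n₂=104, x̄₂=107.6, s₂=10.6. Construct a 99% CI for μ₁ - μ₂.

Difference = -6.8. SE = √(16.8²/53 + 10.6²/104) = 2.531. CI = (-13.32, -0.28)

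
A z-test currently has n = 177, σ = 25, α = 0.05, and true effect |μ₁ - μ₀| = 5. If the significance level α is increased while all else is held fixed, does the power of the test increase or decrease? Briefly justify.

Power increases: a larger α lowers the critical value, so more of the H₁ sampling distribution falls in the rejection region.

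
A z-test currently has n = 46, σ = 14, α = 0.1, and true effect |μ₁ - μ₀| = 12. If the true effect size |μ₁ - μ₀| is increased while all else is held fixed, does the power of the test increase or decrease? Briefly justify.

Power increases: a larger true effect increases the non-centrality λ = |μ₁ - μ₀|/(σ/√n).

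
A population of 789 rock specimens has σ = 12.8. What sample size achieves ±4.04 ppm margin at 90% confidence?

Without FPC: n₀ = (1.645×12.8/4.04)² = 27.164. With FPC: n = n₀N/(n₀+N-1) = 26.3 → n = 27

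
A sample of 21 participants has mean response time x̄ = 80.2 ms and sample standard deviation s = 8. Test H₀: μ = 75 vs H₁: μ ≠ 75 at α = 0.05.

t = (x̄ - μ₀)/(s/√n) = (80.2 - 75)/(8/√21) = 2.979. df = 20, critical t = ±2.086. Reject H₀.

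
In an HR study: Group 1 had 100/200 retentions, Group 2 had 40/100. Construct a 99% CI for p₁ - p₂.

p̂₁ = 0.5, p̂₂ = 0.4. Difference = 0.1. CI = (-0.056, 0.256)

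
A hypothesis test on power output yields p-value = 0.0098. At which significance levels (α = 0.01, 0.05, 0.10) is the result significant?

p = 0.0098. Significant at: α = 0.01, 0.05, 0.1.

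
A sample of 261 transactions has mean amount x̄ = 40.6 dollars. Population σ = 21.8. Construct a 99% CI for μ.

CI = x̄ ± z*(σ/√n) = 40.6 ± 2.576(21.8/√261) = 40.6 ± 3.48 = (37.12, 44.08)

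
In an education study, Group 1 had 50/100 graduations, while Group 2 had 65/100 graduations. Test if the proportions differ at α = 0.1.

p̂₁ = 0.5, p̂₂ = 0.65, pooled p̂ = 0.575. z = -2.146. Critical: ±1.645. Reject H₀.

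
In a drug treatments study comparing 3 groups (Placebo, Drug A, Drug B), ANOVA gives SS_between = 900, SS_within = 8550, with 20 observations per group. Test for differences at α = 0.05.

df_between = 2, df_within = 57. F = MS_between/MS_within = 450.0/150.0 = 3.0. F_crit ≈ 3.159. Fail to reject H₀.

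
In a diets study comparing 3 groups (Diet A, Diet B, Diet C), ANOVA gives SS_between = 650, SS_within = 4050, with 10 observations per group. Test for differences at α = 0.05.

df_between = 2, df_within = 27. F = MS_between/MS_within = 325.0/150.0 = 2.167. F_crit ≈ 3.354. Fail to reject H₀.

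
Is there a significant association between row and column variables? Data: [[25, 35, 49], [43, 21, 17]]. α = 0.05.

χ² = 20.09. df = 2, critical = 5.991. Reject H₀. Variables are dependent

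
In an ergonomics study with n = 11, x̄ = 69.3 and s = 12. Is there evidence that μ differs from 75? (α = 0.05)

t = (x̄ - μ₀)/(s/√n) = (69.3 - 75)/(12/√11) = -1.575. df = 10, critical t = ±2.228. Fail to reject H₀.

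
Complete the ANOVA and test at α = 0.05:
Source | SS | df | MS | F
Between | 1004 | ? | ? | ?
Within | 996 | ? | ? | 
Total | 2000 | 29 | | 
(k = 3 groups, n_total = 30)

df_between = 2, df_within = 27. MS_between = 502.0, MS_within = 36.89. F = 13.608, F_crit ≈ 3.354. Reject H₀.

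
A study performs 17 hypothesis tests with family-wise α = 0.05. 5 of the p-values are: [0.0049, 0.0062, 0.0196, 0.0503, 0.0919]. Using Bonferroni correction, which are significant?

Bonferroni α = 0.05/17 = 0.00294. None of the given p-values are significant.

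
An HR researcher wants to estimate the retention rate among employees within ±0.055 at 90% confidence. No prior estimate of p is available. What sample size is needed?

Conservative approach: use p = 0.5 (maximizes p(1-p) = 0.25). n = z²(0.25)/E² = 1.645²×0.25/0.055² = 223.6 → n = 224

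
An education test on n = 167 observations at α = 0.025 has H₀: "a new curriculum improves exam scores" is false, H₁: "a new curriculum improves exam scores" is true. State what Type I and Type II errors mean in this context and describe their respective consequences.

Type I (false positive): concluding that a new curriculum improves exam scores when it is not — adopting a curriculum that gives no real benefit — disruption for nothing. Type II (false negative): failing to conclude that a new curriculum improves exam scores when it is — keeping the old curriculum when the new one would have helped students. Which is costlier depends on domain priorities and is a judgement call rather than a statistical fact.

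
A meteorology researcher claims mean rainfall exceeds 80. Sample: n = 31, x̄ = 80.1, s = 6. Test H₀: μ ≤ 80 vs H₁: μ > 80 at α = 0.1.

t = (80.1 - 80)/(6/√31) = 0.093, df = 30. Critical t = 1.31. Fail to reject H₀.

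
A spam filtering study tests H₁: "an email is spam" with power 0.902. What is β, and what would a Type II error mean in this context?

β = 1 - power = 1 - 0.902 = 0.098. A Type II error is failing to reject H₀ when H₀ is false (false negative) — here, failing to conclude that an email is spam when in fact it is true. Consequence: a spam email lands in the inbox.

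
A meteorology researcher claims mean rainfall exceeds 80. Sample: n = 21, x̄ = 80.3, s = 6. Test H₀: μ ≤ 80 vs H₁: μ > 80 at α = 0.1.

t = (80.3 - 80)/(6/√21) = 0.229, df = 20. Critical t = 1.325. Fail to reject H₀.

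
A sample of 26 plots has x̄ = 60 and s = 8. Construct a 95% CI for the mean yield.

CI = x̄ ± t*(s/√n) = 60 ± 2.06(8/√26) = (56.77, 63.23)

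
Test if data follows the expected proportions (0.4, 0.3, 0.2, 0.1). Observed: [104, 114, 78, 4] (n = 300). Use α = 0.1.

Expected: [120.0, 90.0, 60.0, 30.0]. χ² = 36.467. df = 3, critical = 6.251. Reject H₀.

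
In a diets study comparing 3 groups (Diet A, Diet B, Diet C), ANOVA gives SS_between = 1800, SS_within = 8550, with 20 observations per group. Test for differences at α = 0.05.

df_between = 2, df_within = 57. F = MS_between/MS_within = 900.0/150.0 = 6.0. F_crit ≈ 3.159. Reject H₀. At least one mean differs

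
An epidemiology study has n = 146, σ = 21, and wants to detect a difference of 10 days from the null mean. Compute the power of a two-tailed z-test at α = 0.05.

SE = σ/√n = 21/√146 = 1.738. Non-centrality λ = d/SE = 10/1.738 = 5.754. Power ≈ Φ(λ - z_{α/2}) = Φ(5.754 - 1.96) = Φ(3.794) = 1.0.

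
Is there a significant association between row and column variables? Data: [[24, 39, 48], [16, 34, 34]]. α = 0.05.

χ² = 0.606. df = 2, critical = 5.991. Fail to reject H₀. No evidence of dependence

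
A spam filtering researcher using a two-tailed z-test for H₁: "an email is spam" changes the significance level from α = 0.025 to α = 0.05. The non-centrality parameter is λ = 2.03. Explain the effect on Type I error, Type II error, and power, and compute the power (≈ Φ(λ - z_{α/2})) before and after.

Increasing α from 0.025 to 0.05:
• Type I error rate increases (α is the Type I rate by definition).
• Critical value moves from z_{α/2} = 2.241 to 1.96, so power = Φ(λ - z_{α/2}) goes from Φ(2.03 - 2.241) = 0.416 to Φ(2.03 - 1.96) = 0.528.
• Type II error rate β = 1 - power therefore decreases (0.584 → 0.472).
Appropriate when false negatives are costly — here, a spam email lands in the inbox.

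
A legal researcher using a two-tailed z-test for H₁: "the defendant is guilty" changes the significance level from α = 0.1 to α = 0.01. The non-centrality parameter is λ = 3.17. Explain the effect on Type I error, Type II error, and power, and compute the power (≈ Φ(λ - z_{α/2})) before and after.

Decreasing α from 0.1 to 0.01:
• Type I error rate decreases (α is the Type I rate by definition).
• Critical value moves from z_{α/2} = 1.645 to 2.576, so power = Φ(λ - z_{α/2}) goes from Φ(3.17 - 1.645) = 0.936 to Φ(3.17 - 2.576) = 0.724.
• Type II error rate β = 1 - power therefore increases (0.064 → 0.276).
Appropriate when false positives are costly — here, convicting an innocent person.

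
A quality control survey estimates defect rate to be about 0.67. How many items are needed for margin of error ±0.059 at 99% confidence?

n = z²p(1-p)/E² = 2.576²×0.67×0.33/0.059² = 421.5 → n = 422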